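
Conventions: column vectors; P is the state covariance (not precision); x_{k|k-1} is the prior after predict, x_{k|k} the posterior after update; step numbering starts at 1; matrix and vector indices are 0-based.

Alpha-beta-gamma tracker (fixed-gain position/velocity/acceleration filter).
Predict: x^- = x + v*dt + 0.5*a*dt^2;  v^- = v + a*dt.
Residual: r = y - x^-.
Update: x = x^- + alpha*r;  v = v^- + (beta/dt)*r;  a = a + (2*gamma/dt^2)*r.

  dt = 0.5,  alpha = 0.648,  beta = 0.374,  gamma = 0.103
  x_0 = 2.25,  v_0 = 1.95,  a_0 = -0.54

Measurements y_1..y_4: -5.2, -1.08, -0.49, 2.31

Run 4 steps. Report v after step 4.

step 1: x_pred=3.1575  r=-8.3575  x^+=-2.2582  v^+=-4.5714  a^+=-7.4266
step 2: x_pred=-5.4722  r=4.3922  x^+=-2.6261  v^+=-4.9993  a^+=-3.8074
step 3: x_pred=-5.6016  r=5.1116  x^+=-2.2893  v^+=-3.0795  a^+=0.4046
step 4: x_pred=-3.7785  r=6.0885  x^+=0.1668  v^+=1.6769  a^+=5.4215

v_post = 1.6769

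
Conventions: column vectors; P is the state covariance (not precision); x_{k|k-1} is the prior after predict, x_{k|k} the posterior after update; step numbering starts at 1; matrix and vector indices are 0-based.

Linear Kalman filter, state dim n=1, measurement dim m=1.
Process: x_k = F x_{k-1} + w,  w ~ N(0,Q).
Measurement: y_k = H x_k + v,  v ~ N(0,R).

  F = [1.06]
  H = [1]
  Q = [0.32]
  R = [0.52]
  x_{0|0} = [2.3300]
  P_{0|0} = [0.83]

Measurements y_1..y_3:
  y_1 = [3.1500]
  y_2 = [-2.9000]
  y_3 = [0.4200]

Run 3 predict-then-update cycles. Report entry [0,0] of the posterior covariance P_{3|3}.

P_post[0,0] = 0.2912

step 1: x^-=[2.4698]  P^-=[1.2526]  S=[1.7726]  K=[0.7066]  nu=[0.6802]  x^+=[2.9505]  P^+=[0.3675]
step 2: x^-=[3.1275]  P^-=[0.7329]  S=[1.2529]  K=[0.5850]  nu=[-6.0275]  x^+=[-0.3983]  P^+=[0.3042]
step 3: x^-=[-0.4222]  P^-=[0.6618]  S=[1.1818]  K=[0.5600]  nu=[0.8422]  x^+=[0.0494]  P^+=[0.2912]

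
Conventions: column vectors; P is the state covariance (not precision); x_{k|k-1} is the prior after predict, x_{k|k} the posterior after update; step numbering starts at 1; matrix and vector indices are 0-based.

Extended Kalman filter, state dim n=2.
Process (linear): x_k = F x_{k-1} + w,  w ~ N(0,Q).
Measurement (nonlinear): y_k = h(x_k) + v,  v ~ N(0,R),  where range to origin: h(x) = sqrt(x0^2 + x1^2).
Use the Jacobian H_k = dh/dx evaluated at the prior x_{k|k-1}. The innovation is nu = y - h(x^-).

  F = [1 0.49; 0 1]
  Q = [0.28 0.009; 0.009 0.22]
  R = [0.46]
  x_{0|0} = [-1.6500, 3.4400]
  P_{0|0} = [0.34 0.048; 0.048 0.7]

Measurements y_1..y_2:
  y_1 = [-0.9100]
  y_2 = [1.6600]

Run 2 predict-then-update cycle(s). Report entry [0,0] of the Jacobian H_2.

step 1: x^-=[0.0356, 3.4400]  P^-=[0.8351 0.4000; 0.4000 0.9200]  H_jac=[0.0103 0.9999]  S=[1.3883]  K=[0.2943; 0.6656]  nu=[-4.3502]  x^+=[-1.2448, 0.5443]  P^+=[0.7148 0.1280; 0.1280 0.3049]
step 2: x^-=[-0.9781, 0.5443]  P^-=[1.1935 0.2864; 0.2864 0.5249]  H_jac=[-0.8738 0.4863]  S=[1.2520]  K=[-0.7217; 0.0040]  nu=[0.5406]  x^+=[-1.3683, 0.5465]  P^+=[0.5413 0.2900; 0.2900 0.5249]

H_jac[0,0] = -0.8738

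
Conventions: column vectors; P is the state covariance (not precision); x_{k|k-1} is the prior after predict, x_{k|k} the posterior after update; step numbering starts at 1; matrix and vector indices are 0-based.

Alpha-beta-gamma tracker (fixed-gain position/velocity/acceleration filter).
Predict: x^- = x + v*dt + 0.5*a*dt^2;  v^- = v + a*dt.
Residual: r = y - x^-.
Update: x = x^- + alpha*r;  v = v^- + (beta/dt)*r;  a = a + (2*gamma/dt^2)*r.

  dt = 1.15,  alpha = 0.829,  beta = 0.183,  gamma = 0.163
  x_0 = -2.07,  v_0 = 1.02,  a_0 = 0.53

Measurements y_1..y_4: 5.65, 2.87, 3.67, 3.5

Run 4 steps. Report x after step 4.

step 1: x_pred=-0.5465  r=6.1965  x^+=4.5904  v^+=2.6156  a^+=2.0575
step 2: x_pred=8.9588  r=-6.0888  x^+=3.9112  v^+=4.0127  a^+=0.5566
step 3: x_pred=8.8938  r=-5.2238  x^+=4.5633  v^+=3.8215  a^+=-0.7311
step 4: x_pred=8.4745  r=-4.9745  x^+=4.3506  v^+=2.1891  a^+=-1.9574

x_post = 4.3506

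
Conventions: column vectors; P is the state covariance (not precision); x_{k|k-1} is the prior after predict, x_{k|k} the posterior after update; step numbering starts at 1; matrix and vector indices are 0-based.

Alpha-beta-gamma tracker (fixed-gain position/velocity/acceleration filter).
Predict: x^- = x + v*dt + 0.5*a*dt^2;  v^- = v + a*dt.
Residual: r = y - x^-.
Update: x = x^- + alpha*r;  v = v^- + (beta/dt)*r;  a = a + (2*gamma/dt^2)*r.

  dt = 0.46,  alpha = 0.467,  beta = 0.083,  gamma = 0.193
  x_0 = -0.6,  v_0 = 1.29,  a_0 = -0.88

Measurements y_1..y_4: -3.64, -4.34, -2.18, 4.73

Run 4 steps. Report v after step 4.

v_post = -7.1625

step 1: x_pred=-0.0997  r=-3.5403  x^+=-1.7530  v^+=0.2464  a^+=-7.3382
step 2: x_pred=-2.4161  r=-1.9239  x^+=-3.3145  v^+=-3.4763  a^+=-10.8478
step 3: x_pred=-6.0613  r=3.8813  x^+=-4.2488  v^+=-7.7660  a^+=-3.7675
step 4: x_pred=-8.2197  r=12.9497  x^+=-2.1722  v^+=-7.1625  a^+=19.8553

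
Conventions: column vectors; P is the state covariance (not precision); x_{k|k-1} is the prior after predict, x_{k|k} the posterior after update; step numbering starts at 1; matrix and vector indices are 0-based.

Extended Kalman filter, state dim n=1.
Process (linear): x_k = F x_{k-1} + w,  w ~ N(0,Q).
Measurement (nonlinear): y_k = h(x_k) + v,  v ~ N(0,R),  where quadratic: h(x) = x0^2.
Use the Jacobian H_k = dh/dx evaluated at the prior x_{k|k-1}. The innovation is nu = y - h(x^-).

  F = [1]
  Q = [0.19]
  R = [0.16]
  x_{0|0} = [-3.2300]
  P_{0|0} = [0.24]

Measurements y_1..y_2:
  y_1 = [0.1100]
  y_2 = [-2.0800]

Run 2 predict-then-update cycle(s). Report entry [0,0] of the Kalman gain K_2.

step 1: x^-=[-3.2300]  P^-=[0.4300]  H_jac=[-6.4600]  S=[18.1046]  K=[-0.1534]  nu=[-10.3229]  x^+=[-1.6462]  P^+=[0.0038]
step 2: x^-=[-1.6462]  P^-=[0.1938]  H_jac=[-3.2923]  S=[2.2606]  K=[-0.2822]  nu=[-4.7898]  x^+=[-0.2943]  P^+=[0.0137]

K[0,0] = -0.2822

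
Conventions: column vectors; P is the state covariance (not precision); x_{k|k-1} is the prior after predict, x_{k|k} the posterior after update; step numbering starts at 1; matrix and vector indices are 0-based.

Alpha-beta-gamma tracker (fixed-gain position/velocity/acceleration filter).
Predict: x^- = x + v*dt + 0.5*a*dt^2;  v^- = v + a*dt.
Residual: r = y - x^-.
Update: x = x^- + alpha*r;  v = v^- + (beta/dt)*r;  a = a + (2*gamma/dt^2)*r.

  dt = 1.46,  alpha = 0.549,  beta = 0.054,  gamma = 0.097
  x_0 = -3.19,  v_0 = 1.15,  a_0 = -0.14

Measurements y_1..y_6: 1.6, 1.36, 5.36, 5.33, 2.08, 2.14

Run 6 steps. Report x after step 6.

x_post = 4.4253

step 1: x_pred=-1.6602  r=3.2602  x^+=0.1296  v^+=1.0662  a^+=0.1567
step 2: x_pred=1.8533  r=-0.4933  x^+=1.5825  v^+=1.2767  a^+=0.1118
step 3: x_pred=3.5657  r=1.7943  x^+=4.5508  v^+=1.5064  a^+=0.2751
step 4: x_pred=7.0433  r=-1.7133  x^+=6.1027  v^+=1.8447  a^+=0.1192
step 5: x_pred=8.9230  r=-6.8430  x^+=5.1662  v^+=1.7656  a^+=-0.5036
step 6: x_pred=7.2072  r=-5.0672  x^+=4.4253  v^+=0.8429  a^+=-0.9648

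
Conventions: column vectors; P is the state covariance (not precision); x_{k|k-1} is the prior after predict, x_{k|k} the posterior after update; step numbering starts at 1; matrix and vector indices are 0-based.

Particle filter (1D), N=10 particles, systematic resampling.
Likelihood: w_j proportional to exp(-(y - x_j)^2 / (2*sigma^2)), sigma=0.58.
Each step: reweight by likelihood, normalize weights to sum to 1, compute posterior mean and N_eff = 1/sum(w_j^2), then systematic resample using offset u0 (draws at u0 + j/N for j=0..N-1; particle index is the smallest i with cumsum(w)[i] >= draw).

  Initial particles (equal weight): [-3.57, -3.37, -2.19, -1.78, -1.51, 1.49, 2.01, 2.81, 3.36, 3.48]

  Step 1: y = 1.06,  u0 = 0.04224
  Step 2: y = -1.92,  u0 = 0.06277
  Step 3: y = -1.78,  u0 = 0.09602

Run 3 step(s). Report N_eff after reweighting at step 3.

N_eff = 10.0000

step 1: w=[0.0000, 0.0000, 0.0000, 0.0000, 0.0001, 0.7359, 0.2533, 0.0102, 0.0004, 0.0002]  mean=1.6360  Neff=1.6507  idx=[5, 5, 5, 5, 5, 5, 5, 6, 6, 6]
step 2: w=[0.1426, 0.1426, 0.1426, 0.1426, 0.1426, 0.1426, 0.1426, 0.0005, 0.0005, 0.0005]  mean=1.4908  Neff=7.0206  idx=[0, 1, 1, 2, 3, 3, 4, 5, 6, 6]
step 3: w=[0.1000, 0.1000, 0.1000, 0.1000, 0.1000, 0.1000, 0.1000, 0.1000, 0.1000, 0.1000]  mean=1.4900  Neff=10.0000  idx=[0, 1, 2, 3, 4, 5, 6, 7, 8, 9]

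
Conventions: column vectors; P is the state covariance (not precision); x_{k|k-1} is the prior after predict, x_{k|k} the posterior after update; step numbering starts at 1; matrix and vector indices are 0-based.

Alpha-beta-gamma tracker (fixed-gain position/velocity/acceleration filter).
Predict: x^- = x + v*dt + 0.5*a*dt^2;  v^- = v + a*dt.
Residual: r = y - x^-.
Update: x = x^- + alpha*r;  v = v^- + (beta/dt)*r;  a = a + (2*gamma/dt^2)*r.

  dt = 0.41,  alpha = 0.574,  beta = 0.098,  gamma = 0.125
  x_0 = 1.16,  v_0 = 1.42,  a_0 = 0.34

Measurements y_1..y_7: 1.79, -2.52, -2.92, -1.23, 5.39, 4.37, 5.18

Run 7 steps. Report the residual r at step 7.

step 1: x_pred=1.7708  r=0.0192  x^+=1.7818  v^+=1.5640  a^+=0.3686
step 2: x_pred=2.4540  r=-4.9740  x^+=-0.4011  v^+=0.5262  a^+=-7.0288
step 3: x_pred=-0.7761  r=-2.1439  x^+=-2.0067  v^+=-2.8681  a^+=-10.2173
step 4: x_pred=-4.0414  r=2.8114  x^+=-2.4276  v^+=-6.3852  a^+=-6.0362
step 5: x_pred=-5.5529  r=10.9429  x^+=0.7283  v^+=-6.2444  a^+=10.2382
step 6: x_pred=-0.9713  r=5.3413  x^+=2.0946  v^+=-0.7700  a^+=18.1819
step 7: x_pred=3.3071  r=1.8729  x^+=4.3821  v^+=7.1323  a^+=20.9673

resid = 1.8729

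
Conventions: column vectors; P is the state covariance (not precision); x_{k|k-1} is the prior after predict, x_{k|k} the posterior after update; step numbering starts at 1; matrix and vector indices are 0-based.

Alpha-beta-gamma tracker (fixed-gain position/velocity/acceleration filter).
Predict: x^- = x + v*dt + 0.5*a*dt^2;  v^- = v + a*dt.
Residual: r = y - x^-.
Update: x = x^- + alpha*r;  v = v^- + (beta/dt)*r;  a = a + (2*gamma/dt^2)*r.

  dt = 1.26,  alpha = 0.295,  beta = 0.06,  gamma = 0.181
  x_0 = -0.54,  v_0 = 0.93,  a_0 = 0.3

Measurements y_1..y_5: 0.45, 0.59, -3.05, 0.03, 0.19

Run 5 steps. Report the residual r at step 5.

resid = 2.6966

step 1: x_pred=0.8699  r=-0.4199  x^+=0.7461  v^+=1.2880  a^+=0.2042
step 2: x_pred=2.5311  r=-1.9411  x^+=1.9585  v^+=1.4529  a^+=-0.2384
step 3: x_pred=3.5999  r=-6.6499  x^+=1.6382  v^+=0.8359  a^+=-1.7547
step 4: x_pred=1.2986  r=-1.2686  x^+=0.9244  v^+=-1.4353  a^+=-2.0439
step 5: x_pred=-2.5066  r=2.6966  x^+=-1.7111  v^+=-3.8823  a^+=-1.4291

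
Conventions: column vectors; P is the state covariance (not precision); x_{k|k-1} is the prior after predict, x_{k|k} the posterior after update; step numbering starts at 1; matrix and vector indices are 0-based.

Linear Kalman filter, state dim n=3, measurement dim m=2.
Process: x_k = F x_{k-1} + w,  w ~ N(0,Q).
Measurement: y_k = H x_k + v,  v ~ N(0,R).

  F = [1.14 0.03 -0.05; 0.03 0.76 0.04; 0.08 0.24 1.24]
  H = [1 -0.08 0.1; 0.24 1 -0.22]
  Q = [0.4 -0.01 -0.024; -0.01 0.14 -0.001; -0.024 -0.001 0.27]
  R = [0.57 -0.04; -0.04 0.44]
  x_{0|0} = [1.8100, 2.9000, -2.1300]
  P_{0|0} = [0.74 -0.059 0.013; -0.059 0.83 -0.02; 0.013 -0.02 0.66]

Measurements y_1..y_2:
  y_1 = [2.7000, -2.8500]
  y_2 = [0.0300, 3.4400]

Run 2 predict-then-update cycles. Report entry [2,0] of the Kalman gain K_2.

step 1: x^-=[2.2569, 2.1731, -1.8004]  P^-=[1.3586 -0.0169 0.0101; -0.0169 0.6173 0.1624; 0.0101 0.1624 1.3258]  S=[1.9480 0.2080; 0.2080 1.1190]  K=[0.6829 0.1473; -0.0825 0.5314; 0.0803 -0.1283]  nu=[0.7970, -5.9608]  x^+=[1.9231, -1.0600, -0.9717]  P^+=[0.3839 -0.0678 -0.0598; -0.0678 0.3063 0.2405; -0.0598 0.2405 1.2991]
step 2: x^-=[2.2092, -0.7868, -1.3054]  P^-=[0.9039 -0.0628 -0.1643; -0.0628 0.3307 0.3421; -0.1643 0.3421 2.4162]  S=[1.4719 0.1082; 0.1082 0.7764]  K=[0.5944 0.1623; -0.0608 0.3181; 0.0562 -0.3026]  nu=[-2.1116, 3.4094]  x^+=[1.5072, 0.4260, -2.4558]  P^+=[0.3425 -0.0691 -0.1568; -0.0691 0.2509 0.4180; -0.1568 0.4180 2.3442]

K[2,0] = 0.0562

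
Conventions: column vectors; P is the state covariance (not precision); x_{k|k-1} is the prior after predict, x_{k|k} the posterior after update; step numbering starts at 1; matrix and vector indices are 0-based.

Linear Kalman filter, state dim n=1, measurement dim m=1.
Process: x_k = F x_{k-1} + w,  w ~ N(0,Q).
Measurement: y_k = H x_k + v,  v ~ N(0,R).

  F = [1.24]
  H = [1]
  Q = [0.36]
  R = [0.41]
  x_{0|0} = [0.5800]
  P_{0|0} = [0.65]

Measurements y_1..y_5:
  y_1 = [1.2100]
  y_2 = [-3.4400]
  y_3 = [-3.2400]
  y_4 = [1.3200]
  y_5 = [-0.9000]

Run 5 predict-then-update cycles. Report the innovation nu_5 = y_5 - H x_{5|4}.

step 1: x^-=[0.7192]  P^-=[1.3594]  S=[1.7694]  K=[0.7683]  nu=[0.4908]  x^+=[1.0963]  P^+=[0.3150]
step 2: x^-=[1.3594]  P^-=[0.8443]  S=[1.2543]  K=[0.6731]  nu=[-4.7994]  x^+=[-1.8713]  P^+=[0.2760]
step 3: x^-=[-2.3204]  P^-=[0.7844]  S=[1.1944]  K=[0.6567]  nu=[-0.9196]  x^+=[-2.9243]  P^+=[0.2693]
step 4: x^-=[-3.6261]  P^-=[0.7740]  S=[1.1840]  K=[0.6537]  nu=[4.9461]  x^+=[-0.3928]  P^+=[0.2680]
step 5: x^-=[-0.4870]  P^-=[0.7721]  S=[1.1821]  K=[0.6532]  nu=[-0.4130]  x^+=[-0.7568]  P^+=[0.2678]

innov = [-0.4130]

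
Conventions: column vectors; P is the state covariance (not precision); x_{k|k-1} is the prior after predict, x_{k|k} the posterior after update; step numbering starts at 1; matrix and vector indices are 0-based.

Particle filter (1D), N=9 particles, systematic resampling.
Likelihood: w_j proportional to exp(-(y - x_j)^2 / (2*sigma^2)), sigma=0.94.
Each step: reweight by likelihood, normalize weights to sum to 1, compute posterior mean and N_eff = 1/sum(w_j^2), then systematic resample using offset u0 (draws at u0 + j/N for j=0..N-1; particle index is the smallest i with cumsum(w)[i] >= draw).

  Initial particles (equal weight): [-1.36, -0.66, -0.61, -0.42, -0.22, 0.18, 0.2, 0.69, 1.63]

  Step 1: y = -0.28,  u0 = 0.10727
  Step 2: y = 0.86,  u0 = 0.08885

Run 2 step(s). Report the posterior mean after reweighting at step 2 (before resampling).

step 1: w=[0.0755, 0.1346, 0.1374, 0.1445, 0.1458, 0.1296, 0.1282, 0.0858, 0.0185]  mean=-0.2297  Neff=7.9500  idx=[1, 2, 2, 3, 4, 5, 6, 6, 8]
step 2: w=[0.0561, 0.0611, 0.0611, 0.0821, 0.1072, 0.1597, 0.1622, 0.1622, 0.1483]  mean=0.1658  Neff=7.7546  idx=[1, 3, 4, 5, 6, 6, 7, 8, 8]

post_mean = 0.1658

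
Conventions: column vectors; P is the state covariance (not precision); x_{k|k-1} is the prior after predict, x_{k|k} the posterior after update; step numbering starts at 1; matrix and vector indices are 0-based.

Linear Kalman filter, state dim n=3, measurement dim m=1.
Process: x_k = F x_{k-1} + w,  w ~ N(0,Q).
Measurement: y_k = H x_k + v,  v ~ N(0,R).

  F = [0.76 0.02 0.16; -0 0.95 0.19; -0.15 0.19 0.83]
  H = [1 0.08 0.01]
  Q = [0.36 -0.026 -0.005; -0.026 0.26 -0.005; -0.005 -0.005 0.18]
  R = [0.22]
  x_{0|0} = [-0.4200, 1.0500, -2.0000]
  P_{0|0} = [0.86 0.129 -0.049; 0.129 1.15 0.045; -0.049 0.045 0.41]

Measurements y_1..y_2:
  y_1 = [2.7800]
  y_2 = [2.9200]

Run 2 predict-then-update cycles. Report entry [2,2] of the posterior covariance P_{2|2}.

step 1: x^-=[-0.6182, 0.6175, -1.3975]  P^-=[0.8600 0.1014 -0.0536; 0.1014 1.3289 0.2874; -0.0536 0.2874 0.5424]  S=[1.1042]  K=[0.7857; 0.1907; -0.0228]  nu=[3.3628]  x^+=[2.0240, 1.2588, -1.4742]  P^+=[0.1783 -0.0641 -0.0338; -0.0641 1.2888 0.2922; -0.0338 0.2922 0.5418]
step 2: x^-=[1.3276, 0.9158, -1.2880]  P^-=[0.4691 0.0093 0.0357; 0.0093 1.5481 0.5641; 0.0357 0.5641 0.7080]  S=[0.7022]  K=[0.6696; 0.1977; 0.1252]  nu=[1.5321]  x^+=[2.3535, 1.2187, -1.0963]  P^+=[0.1542 -0.0836 -0.0232; -0.0836 1.5207 0.5467; -0.0232 0.5467 0.6970]

P_post[2,2] = 0.6970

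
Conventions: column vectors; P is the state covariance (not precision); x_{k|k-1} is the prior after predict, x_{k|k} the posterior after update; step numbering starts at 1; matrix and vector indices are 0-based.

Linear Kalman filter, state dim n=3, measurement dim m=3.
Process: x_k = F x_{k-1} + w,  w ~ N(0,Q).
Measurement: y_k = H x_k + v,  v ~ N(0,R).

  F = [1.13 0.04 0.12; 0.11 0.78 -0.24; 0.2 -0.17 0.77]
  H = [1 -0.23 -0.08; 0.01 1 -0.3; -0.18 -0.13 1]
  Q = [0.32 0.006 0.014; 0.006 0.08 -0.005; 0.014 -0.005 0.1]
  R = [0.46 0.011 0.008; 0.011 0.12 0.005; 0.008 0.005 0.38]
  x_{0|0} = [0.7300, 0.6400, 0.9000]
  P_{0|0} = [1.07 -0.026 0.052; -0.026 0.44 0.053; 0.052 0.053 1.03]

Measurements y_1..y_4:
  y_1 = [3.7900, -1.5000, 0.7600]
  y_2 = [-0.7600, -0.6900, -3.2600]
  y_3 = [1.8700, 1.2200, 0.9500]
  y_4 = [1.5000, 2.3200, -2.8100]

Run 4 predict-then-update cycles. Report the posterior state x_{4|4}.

x_post = [1.7478, 1.3843, -0.7816]

step 1: x^-=[0.9585, 0.3635, 0.7302]  P^-=[1.7141 0.0911 0.3998; 0.0911 0.3929 -0.1978; 0.3998 -0.1978 0.7701]  S=[2.0866 -0.0710 0.0906; -0.0710 0.7005 -0.4767; 0.0906 -0.4767 1.1240]  K=[0.7973 0.0962 0.0472; 0.0290 0.6855 0.0523; 0.1529 -0.2266 0.5356]  nu=[2.9735, -1.6540, 0.2496]  x^+=[3.1820, -0.6711, 1.6934]  P^+=[0.3870 0.0468 0.1006; 0.0468 0.0957 0.0444; 0.1006 0.0444 0.2275]
step 2: x^-=[3.7721, -0.5798, 2.0544]  P^-=[0.8495 0.0698 0.2036; 0.0698 0.1421 -0.0126; 0.2036 -0.0126 0.2693]  S=[1.2536 0.0018 0.0409; 0.0018 0.2942 -0.1085; 0.0409 -0.1085 0.6125]  K=[0.6506 0.0680 0.0365; 0.0292 0.5041 0.0161; 0.1367 -0.1858 0.3405]  nu=[-4.5011, 0.4684, -4.7108]  x^+=[0.7036, -0.5508, -0.2518]  P^+=[0.3152 0.0366 0.0809; 0.0366 0.0678 0.0243; 0.0809 0.0243 0.1473]
step 3: x^-=[0.7428, -0.2918, 0.0405]  P^-=[0.7502 0.0567 0.1642; 0.0567 0.1265 -0.0107; 0.1642 -0.0107 0.2180]  S=[1.1656 0.0019 0.0232; 0.0019 0.2727 -0.0891; 0.0232 -0.0891 0.5707]  K=[0.6207 0.0575 0.0220; 0.0234 0.4802 0.0086; 0.1224 -0.1758 0.3001]  nu=[1.0633, 1.5165, 1.0053]  x^+=[1.5120, 0.4700, 0.2057]  P^+=[0.2995 0.0324 0.0717; 0.0324 0.0636 0.0199; 0.0717 0.0199 0.1296]
step 4: x^-=[1.7520, 0.4835, 0.3809]  P^-=[0.7270 0.0533 0.1516; 0.0533 0.1241 -0.0109; 0.1516 -0.0109 0.2054]  S=[1.1456 0.0024 0.0159; 0.0024 0.2694 -0.0854; 0.0159 -0.0854 0.5618]  K=[0.6129 0.0556 0.0157; 0.0213 0.4767 0.0066; 0.1165 -0.1728 0.2899]  nu=[-0.1103, 1.9332, -2.8127]  x^+=[1.7478, 1.3843, -0.7816]  P^+=[0.2953 0.0310 0.0683; 0.0310 0.0628 0.0188; 0.0683 0.0188 0.1250]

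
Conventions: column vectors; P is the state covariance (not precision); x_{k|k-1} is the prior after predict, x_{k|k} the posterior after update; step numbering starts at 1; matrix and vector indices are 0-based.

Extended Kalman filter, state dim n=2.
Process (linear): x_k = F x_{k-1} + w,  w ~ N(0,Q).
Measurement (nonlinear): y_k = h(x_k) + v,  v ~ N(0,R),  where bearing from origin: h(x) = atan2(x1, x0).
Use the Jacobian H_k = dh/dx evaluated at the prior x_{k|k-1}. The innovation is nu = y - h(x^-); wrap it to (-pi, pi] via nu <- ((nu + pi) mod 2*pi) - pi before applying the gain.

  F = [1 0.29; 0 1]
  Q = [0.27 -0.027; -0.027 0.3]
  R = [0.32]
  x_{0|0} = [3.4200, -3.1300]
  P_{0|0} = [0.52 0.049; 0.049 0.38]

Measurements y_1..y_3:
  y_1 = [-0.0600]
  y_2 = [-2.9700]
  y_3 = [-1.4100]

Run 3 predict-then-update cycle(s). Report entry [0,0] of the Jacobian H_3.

H_jac[0,0] = 0.2570

step 1: x^-=[2.5123, -3.1300]  P^-=[0.8504 0.1322; 0.1322 0.6800]  H_jac=[0.1943 0.1560]  S=[0.3767]  K=[0.4934; 0.3498]  nu=[0.8344]  x^+=[2.9240, -2.8381]  P^+=[0.7587 0.0672; 0.0672 0.6339]
step 2: x^-=[2.1010, -2.8381]  P^-=[1.1210 0.2240; 0.2240 0.9339]  H_jac=[0.2276 0.1685]  S=[0.4218]  K=[0.6944; 0.4940]  nu=[-2.0364]  x^+=[0.6868, -3.8441]  P^+=[0.9176 0.0793; 0.0793 0.8310]
step 3: x^-=[-0.4280, -3.8441]  P^-=[1.3035 0.2933; 0.2933 1.1310]  H_jac=[0.2570 -0.0286]  S=[0.4027]  K=[0.8109; 0.1068]  nu=[0.2717]  x^+=[-0.2077, -3.8151]  P^+=[1.0387 0.2585; 0.2585 1.1264]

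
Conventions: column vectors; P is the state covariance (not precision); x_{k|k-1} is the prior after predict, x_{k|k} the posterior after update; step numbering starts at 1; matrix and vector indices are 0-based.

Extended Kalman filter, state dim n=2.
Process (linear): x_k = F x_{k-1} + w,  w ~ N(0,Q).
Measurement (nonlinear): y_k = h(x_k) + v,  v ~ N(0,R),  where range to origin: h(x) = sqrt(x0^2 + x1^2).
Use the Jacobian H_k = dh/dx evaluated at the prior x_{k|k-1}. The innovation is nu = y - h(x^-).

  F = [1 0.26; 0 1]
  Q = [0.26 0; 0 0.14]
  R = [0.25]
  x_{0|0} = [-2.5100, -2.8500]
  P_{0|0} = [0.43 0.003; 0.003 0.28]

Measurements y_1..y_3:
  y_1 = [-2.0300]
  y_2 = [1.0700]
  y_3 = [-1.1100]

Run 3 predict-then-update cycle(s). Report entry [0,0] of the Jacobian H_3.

H_jac[0,0] = 0.7424

step 1: x^-=[-3.2510, -2.8500]  P^-=[0.7105 0.0758; 0.0758 0.4200]  H_jac=[-0.7520 -0.6592]  S=[0.9094]  K=[-0.6424; -0.3671]  nu=[-6.3534]  x^+=[0.8306, -0.5175]  P^+=[0.3352 -0.1387; -0.1387 0.2974]
step 2: x^-=[0.6960, -0.5175]  P^-=[0.5432 -0.0614; -0.0614 0.4374]  H_jac=[0.8025 -0.5967]  S=[0.8143]  K=[0.5803; -0.3810]  nu=[0.2027]  x^+=[0.8136, -0.5947]  P^+=[0.2690 0.1187; 0.1187 0.3192]
step 3: x^-=[0.6590, -0.5947]  P^-=[0.6123 0.2017; 0.2017 0.4592]  H_jac=[0.7424 -0.6700]  S=[0.5930]  K=[0.5387; -0.2664]  nu=[-1.9977]  x^+=[-0.4172, -0.0626]  P^+=[0.4402 0.2868; 0.2868 0.4172]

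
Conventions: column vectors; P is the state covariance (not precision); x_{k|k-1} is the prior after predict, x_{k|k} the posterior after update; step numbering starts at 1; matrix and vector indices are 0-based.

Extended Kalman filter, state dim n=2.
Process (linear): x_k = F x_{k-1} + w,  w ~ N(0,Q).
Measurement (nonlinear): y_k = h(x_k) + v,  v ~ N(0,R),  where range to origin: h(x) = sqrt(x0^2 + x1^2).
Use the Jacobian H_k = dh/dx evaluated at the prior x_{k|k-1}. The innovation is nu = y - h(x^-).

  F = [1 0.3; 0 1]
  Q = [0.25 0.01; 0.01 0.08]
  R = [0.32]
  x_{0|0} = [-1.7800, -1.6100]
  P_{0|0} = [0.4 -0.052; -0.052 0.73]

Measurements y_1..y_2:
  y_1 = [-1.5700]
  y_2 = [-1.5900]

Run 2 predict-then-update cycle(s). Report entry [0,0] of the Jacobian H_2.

H_jac[0,0] = 0.4278

step 1: x^-=[-2.2630, -1.6100]  P^-=[0.6845 0.1770; 0.1770 0.8100]  H_jac=[-0.8148 -0.5797]  S=[1.2139]  K=[-0.5440; -0.5056]  nu=[-4.3473]  x^+=[0.1019, 0.5881]  P^+=[0.3253 -0.1569; -0.1569 0.4996]
step 2: x^-=[0.2784, 0.5881]  P^-=[0.5261 0.0030; 0.0030 0.5796]  H_jac=[0.4278 0.9039]  S=[0.8922]  K=[0.2553; 0.5887]  nu=[-2.2407]  x^+=[-0.2937, -0.7309]  P^+=[0.4679 -0.1311; -0.1311 0.2705]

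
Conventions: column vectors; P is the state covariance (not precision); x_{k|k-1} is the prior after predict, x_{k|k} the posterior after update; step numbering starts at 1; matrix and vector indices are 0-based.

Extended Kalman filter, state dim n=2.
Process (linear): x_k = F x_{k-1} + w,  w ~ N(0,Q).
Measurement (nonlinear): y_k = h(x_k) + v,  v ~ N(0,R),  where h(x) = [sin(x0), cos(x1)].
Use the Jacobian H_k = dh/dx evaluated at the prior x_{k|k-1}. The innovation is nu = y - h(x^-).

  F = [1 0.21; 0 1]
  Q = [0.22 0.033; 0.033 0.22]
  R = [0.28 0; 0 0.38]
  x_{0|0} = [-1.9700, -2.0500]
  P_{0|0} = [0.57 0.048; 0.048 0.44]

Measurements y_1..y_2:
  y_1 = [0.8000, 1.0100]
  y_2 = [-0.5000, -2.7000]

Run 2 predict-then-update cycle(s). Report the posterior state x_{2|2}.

step 1: x^-=[-2.4005, -2.0500]  P^-=[0.8296 0.1734; 0.1734 0.6600]  H_jac=[-0.7377 0.0000; 0.0000 0.8874]  S=[0.7315 -0.1135; -0.1135 0.8997]  K=[-0.8263 0.0668; -0.0753 0.6414]  nu=[1.4751, 1.4711]  x^+=[-3.5211, -1.2175]  P^+=[0.3136 0.0286; 0.0286 0.2747]
step 2: x^-=[-3.7768, -1.2175]  P^-=[0.5577 0.1193; 0.1193 0.4947]  H_jac=[-0.8050 0.0000; 0.0000 0.9382]  S=[0.6414 -0.0901; -0.0901 0.8155]  K=[-0.6914 0.0609; -0.0709 0.5613]  nu=[-1.0933, -3.0460]  x^+=[-3.2062, -2.8499]  P^+=[0.2405 0.0246; 0.0246 0.2273]

x_post = [-3.2062, -2.8499]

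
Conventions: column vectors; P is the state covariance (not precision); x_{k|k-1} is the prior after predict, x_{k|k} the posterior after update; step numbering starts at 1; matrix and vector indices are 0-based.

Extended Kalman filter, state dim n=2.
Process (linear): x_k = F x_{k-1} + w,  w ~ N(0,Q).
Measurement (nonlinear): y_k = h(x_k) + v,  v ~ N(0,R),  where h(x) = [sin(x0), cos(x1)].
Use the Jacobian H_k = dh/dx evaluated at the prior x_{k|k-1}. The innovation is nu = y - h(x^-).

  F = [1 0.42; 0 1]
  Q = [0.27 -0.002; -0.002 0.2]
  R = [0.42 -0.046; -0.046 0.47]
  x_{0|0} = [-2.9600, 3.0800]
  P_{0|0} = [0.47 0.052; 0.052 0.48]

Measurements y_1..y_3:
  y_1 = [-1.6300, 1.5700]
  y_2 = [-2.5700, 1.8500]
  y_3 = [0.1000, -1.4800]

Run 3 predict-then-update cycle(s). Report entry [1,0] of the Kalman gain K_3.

step 1: x^-=[-1.6664, 3.0800]  P^-=[0.8684 0.2516; 0.2516 0.6800]  H_jac=[-0.0955 0.0000; 0.0000 -0.0616]  S=[0.4279 -0.0445; -0.0445 0.4726]  K=[-0.1991 -0.0515; -0.0660 -0.0948]  nu=[-0.6346, 2.5681]  x^+=[-1.6724, 2.8784]  P^+=[0.8511 0.2447; 0.2447 0.6744]
step 2: x^-=[-0.4635, 2.8784]  P^-=[1.4455 0.5259; 0.5259 0.8744]  H_jac=[0.8945 0.0000; 0.0000 -0.2601]  S=[1.5767 -0.1684; -0.1684 0.5292]  K=[0.8204 0.0025; 0.2614 -0.3467]  nu=[-2.1230, 2.8156]  x^+=[-2.1980, 1.3475]  P^+=[0.3851 0.1405; 0.1405 0.6726]
step 3: x^-=[-1.6321, 1.3475]  P^-=[0.8918 0.4211; 0.4211 0.8726]  H_jac=[-0.0613 0.0000; 0.0000 -0.9752]  S=[0.4233 -0.0208; -0.0208 1.2998]  K=[-0.1447 -0.3182; -0.0932 -0.6562]  nu=[1.0981, -1.7015]  x^+=[-1.2496, 2.3615]  P^+=[0.7532 0.1465; 0.1465 0.3119]

K[1,0] = -0.0932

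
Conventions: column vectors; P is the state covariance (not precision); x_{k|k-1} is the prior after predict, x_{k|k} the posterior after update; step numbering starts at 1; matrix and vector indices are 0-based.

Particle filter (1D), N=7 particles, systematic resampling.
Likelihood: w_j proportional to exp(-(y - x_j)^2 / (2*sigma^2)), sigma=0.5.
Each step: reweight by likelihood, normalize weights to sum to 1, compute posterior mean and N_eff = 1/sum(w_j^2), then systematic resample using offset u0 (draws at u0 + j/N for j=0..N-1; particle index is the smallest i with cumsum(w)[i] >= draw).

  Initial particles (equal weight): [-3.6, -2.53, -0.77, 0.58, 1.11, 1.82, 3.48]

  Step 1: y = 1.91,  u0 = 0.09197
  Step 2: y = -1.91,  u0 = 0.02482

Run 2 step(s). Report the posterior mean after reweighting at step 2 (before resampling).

post_mean = 1.1101

step 1: w=[0.0000, 0.0000, 0.0000, 0.0224, 0.2142, 0.7579, 0.0056]  mean=1.6494  Neff=1.6109  idx=[4, 4, 5, 5, 5, 5, 5]
step 2: w=[0.4999, 0.4999, 0.0000, 0.0000, 0.0000, 0.0000, 0.0000]  mean=1.1101  Neff=2.0007  idx=[0, 0, 0, 0, 1, 1, 1]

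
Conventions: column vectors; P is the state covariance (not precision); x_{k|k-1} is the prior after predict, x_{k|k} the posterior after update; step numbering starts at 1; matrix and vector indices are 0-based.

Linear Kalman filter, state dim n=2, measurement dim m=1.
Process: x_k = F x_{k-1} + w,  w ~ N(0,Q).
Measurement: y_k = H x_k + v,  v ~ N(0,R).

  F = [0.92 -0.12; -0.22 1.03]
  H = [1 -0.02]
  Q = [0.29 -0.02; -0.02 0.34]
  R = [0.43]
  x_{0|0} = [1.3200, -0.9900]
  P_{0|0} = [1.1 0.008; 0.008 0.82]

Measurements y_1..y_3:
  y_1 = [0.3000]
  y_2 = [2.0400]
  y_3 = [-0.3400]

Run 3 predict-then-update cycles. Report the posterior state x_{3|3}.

x_post = [0.4603, -1.2656]

step 1: x^-=[1.3332, -1.3101]  P^-=[1.2311 -0.3362; -0.3362 1.2596]  S=[1.6750]  K=[0.7390; -0.2158]  nu=[-1.0594]  x^+=[0.5503, -1.0815]  P^+=[0.3164 -0.0691; -0.0691 1.1816]
step 2: x^-=[0.6361, -1.2351]  P^-=[0.5901 -0.2974; -0.2974 1.6402]  S=[1.0326]  K=[0.5772; -0.3198]  nu=[1.3792]  x^+=[1.4321, -1.6761]  P^+=[0.2461 -0.1068; -0.1068 1.5346]
step 3: x^-=[1.5187, -2.0415]  P^-=[0.5439 -0.3635; -0.3635 2.0284]  S=[0.9893]  K=[0.5572; -0.4085]  nu=[-1.8995]  x^+=[0.4603, -1.2656]  P^+=[0.2368 -0.1384; -0.1384 1.8633]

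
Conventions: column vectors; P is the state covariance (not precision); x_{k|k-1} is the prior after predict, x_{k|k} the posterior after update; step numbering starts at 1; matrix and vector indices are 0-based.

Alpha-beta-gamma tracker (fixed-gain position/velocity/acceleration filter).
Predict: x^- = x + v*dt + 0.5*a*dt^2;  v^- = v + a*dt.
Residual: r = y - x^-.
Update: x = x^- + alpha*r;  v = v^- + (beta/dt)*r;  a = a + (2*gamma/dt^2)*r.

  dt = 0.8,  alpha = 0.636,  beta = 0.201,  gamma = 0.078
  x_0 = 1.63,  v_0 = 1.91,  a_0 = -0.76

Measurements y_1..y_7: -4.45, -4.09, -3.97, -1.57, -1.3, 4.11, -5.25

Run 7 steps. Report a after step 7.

step 1: x_pred=2.9148  r=-7.3648  x^+=-1.7692  v^+=-0.5484  a^+=-2.5552
step 2: x_pred=-3.0256  r=-1.0644  x^+=-3.7026  v^+=-2.8600  a^+=-2.8146
step 3: x_pred=-6.8912  r=2.9212  x^+=-5.0333  v^+=-4.3777  a^+=-2.1026
step 4: x_pred=-9.2083  r=7.6383  x^+=-4.3503  v^+=-4.1406  a^+=-0.2407
step 5: x_pred=-7.7399  r=6.4399  x^+=-3.6441  v^+=-2.7152  a^+=1.3290
step 6: x_pred=-5.3910  r=9.5010  x^+=0.6516  v^+=0.7351  a^+=3.6449
step 7: x_pred=2.4061  r=-7.6561  x^+=-2.4632  v^+=1.7274  a^+=1.7787

a_post = 1.7787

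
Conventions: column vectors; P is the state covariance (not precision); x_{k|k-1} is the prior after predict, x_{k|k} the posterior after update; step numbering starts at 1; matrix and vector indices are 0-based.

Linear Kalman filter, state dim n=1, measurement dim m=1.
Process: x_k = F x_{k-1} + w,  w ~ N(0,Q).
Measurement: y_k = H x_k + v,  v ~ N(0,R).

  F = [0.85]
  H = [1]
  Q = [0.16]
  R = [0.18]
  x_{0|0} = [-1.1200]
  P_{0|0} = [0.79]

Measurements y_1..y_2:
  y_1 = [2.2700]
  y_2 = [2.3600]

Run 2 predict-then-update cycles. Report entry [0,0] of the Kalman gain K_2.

step 1: x^-=[-0.9520]  P^-=[0.7308]  S=[0.9108]  K=[0.8024]  nu=[3.2220]  x^+=[1.6332]  P^+=[0.1444]
step 2: x^-=[1.3882]  P^-=[0.2643]  S=[0.4443]  K=[0.5949]  nu=[0.9718]  x^+=[1.9664]  P^+=[0.1071]

K[0,0] = 0.5949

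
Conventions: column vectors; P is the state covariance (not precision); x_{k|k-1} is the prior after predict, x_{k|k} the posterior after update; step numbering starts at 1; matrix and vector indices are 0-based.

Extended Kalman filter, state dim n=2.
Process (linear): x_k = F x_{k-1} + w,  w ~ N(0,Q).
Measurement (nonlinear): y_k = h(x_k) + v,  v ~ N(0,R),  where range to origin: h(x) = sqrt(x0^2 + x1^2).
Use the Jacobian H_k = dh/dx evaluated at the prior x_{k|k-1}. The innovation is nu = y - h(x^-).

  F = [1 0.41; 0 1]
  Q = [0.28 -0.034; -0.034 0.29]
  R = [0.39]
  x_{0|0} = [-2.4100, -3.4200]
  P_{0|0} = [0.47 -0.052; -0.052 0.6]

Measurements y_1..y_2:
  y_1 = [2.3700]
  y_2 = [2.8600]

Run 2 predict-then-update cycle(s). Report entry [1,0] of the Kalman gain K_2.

K[1,0] = -0.3859

step 1: x^-=[-3.8122, -3.4200]  P^-=[0.8082 0.1600; 0.1600 0.8900]  H_jac=[-0.7444 -0.6678]  S=[1.3937]  K=[-0.5083; -0.5119]  nu=[-2.7515]  x^+=[-2.4136, -2.0116]  P^+=[0.4481 -0.2026; -0.2026 0.5248]
step 2: x^-=[-3.2384, -2.0116]  P^-=[0.6502 -0.0215; -0.0215 0.8148]  H_jac=[-0.8495 -0.5277]  S=[1.0668]  K=[-0.5071; -0.3859]  nu=[-0.9523]  x^+=[-2.7555, -1.6441]  P^+=[0.3758 -0.2302; -0.2302 0.6559]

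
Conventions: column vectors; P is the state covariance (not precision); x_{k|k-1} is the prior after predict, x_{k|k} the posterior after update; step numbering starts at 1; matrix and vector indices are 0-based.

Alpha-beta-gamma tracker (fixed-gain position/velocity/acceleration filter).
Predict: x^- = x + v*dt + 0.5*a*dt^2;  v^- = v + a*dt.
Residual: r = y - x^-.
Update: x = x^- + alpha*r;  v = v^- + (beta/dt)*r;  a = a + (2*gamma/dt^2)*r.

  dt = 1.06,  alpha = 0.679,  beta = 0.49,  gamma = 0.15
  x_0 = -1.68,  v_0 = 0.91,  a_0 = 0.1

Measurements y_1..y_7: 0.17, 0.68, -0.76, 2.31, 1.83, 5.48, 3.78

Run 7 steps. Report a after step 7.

a_post = 0.0657

step 1: x_pred=-0.6592  r=0.8292  x^+=-0.0962  v^+=1.3993  a^+=0.3214
step 2: x_pred=1.5677  r=-0.8877  x^+=0.9649  v^+=1.3297  a^+=0.0844
step 3: x_pred=2.4218  r=-3.1818  x^+=0.2614  v^+=-0.0517  a^+=-0.7651
step 4: x_pred=-0.2233  r=2.5333  x^+=1.4968  v^+=0.3083  a^+=-0.0888
step 5: x_pred=1.7737  r=0.0563  x^+=1.8119  v^+=0.2402  a^+=-0.0737
step 6: x_pred=2.0252  r=3.4548  x^+=4.3710  v^+=1.7591  a^+=0.8487
step 7: x_pred=6.7125  r=-2.9325  x^+=4.7213  v^+=1.3032  a^+=0.0657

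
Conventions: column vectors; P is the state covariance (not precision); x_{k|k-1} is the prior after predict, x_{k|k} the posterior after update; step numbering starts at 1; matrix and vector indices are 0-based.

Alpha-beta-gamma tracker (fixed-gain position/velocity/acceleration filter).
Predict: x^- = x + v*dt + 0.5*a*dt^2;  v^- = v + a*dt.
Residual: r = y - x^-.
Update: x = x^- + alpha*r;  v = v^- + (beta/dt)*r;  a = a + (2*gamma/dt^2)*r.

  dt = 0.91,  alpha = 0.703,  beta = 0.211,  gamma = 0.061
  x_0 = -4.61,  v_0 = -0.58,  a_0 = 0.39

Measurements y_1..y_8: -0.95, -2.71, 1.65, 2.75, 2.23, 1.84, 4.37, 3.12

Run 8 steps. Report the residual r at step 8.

step 1: x_pred=-4.9763  r=4.0263  x^+=-2.1458  v^+=0.7085  a^+=0.9832
step 2: x_pred=-1.0940  r=-1.6160  x^+=-2.2301  v^+=1.2285  a^+=0.7451
step 3: x_pred=-0.8036  r=2.4536  x^+=0.9213  v^+=2.4754  a^+=1.1066
step 4: x_pred=3.6321  r=-0.8821  x^+=3.0120  v^+=3.2779  a^+=0.9766
step 5: x_pred=6.3992  r=-4.1692  x^+=3.4683  v^+=3.1999  a^+=0.3624
step 6: x_pred=6.5302  r=-4.6902  x^+=3.2330  v^+=2.4422  a^+=-0.3286
step 7: x_pred=5.3193  r=-0.9493  x^+=4.6520  v^+=1.9230  a^+=-0.4685
step 8: x_pred=6.2080  r=-3.0880  x^+=4.0371  v^+=0.7807  a^+=-0.9234

resid = -3.0880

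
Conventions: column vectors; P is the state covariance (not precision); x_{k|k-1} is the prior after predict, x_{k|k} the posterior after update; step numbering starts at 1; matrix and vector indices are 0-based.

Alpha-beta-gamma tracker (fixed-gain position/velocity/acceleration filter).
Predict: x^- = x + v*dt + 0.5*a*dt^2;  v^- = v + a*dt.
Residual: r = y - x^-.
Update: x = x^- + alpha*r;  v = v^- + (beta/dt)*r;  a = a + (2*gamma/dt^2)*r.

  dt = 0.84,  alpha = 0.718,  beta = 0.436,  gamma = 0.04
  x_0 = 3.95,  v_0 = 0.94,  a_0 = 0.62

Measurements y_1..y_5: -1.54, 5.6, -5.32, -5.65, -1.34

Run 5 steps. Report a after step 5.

a_post = 0.3121

step 1: x_pred=4.9583  r=-6.4983  x^+=0.2925  v^+=-1.9121  a^+=-0.1168
step 2: x_pred=-1.3549  r=6.9549  x^+=3.6387  v^+=1.5997  a^+=0.6718
step 3: x_pred=5.2194  r=-10.5394  x^+=-2.3479  v^+=-3.3065  a^+=-0.5232
step 4: x_pred=-5.3099  r=-0.3401  x^+=-5.5541  v^+=-3.9225  a^+=-0.5617
step 5: x_pred=-9.0472  r=7.7072  x^+=-3.5134  v^+=-0.3940  a^+=0.3121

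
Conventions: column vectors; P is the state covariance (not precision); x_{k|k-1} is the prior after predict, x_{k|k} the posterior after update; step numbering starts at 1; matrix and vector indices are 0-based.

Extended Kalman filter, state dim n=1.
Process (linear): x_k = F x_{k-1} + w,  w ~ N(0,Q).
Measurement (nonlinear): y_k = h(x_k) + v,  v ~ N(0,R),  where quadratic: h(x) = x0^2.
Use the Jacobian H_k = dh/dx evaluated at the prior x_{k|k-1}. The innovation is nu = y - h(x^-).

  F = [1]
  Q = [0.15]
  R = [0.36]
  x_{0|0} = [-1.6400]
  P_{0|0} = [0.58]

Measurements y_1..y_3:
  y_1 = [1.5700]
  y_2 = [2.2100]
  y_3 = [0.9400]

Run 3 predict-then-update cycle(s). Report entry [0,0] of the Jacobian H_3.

H_jac[0,0] = -2.9139

step 1: x^-=[-1.6400]  P^-=[0.7300]  H_jac=[-3.2800]  S=[8.2136]  K=[-0.2915]  nu=[-1.1196]  x^+=[-1.3136]  P^+=[0.0320]
step 2: x^-=[-1.3136]  P^-=[0.1820]  H_jac=[-2.6272]  S=[1.6162]  K=[-0.2958]  nu=[0.4844]  x^+=[-1.4569]  P^+=[0.0405]
step 3: x^-=[-1.4569]  P^-=[0.1905]  H_jac=[-2.9139]  S=[1.9778]  K=[-0.2807]  nu=[-1.1826]  x^+=[-1.1249]  P^+=[0.0347]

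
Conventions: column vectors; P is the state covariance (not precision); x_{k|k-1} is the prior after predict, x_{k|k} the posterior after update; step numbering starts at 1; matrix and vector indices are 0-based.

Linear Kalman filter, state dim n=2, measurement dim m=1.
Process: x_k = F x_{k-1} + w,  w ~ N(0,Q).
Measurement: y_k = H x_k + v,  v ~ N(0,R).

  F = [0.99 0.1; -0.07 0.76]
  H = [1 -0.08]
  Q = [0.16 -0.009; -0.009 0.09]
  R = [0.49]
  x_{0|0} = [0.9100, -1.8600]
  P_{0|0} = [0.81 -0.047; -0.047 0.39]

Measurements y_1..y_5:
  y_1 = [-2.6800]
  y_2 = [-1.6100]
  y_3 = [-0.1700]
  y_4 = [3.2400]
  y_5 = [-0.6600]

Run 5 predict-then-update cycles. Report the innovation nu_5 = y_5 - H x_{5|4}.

innov = [-1.4165]

step 1: x^-=[0.7149, -1.4773]  P^-=[0.9485 -0.0705; -0.0705 0.3242]  S=[1.4518]  K=[0.6572; -0.0664]  nu=[-3.5131]  x^+=[-1.5938, -1.2439]  P^+=[0.3214 -0.0071; -0.0071 0.3178]
step 2: x^-=[-1.7023, -0.8338]  P^-=[0.4768 -0.0124; -0.0124 0.2759]  S=[0.9706]  K=[0.4923; -0.0356]  nu=[0.0256]  x^+=[-1.6897, -0.8347]  P^+=[0.2416 0.0046; 0.0046 0.2747]
step 3: x^-=[-1.7563, -0.5161]  P^-=[0.4004 -0.0015; -0.0015 0.2494]  S=[0.8923]  K=[0.4489; -0.0240]  nu=[1.5450]  x^+=[-1.0627, -0.5532]  P^+=[0.2206 0.0081; 0.0081 0.2488]
step 4: x^-=[-1.1074, -0.3460]  P^-=[0.3803 0.0007; 0.0007 0.2339]  S=[0.8717]  K=[0.4362; -0.0207]  nu=[4.3197]  x^+=[0.7770, -0.4353]  P^+=[0.2144 0.0086; 0.0086 0.2336]
step 5: x^-=[0.7257, -0.3852]  P^-=[0.3742 0.0003; 0.0003 0.2251]  S=[0.8656]  K=[0.4323; -0.0205]  nu=[-1.4165]  x^+=[0.1134, -0.3562]  P^+=[0.2125 0.0079; 0.0079 0.2247]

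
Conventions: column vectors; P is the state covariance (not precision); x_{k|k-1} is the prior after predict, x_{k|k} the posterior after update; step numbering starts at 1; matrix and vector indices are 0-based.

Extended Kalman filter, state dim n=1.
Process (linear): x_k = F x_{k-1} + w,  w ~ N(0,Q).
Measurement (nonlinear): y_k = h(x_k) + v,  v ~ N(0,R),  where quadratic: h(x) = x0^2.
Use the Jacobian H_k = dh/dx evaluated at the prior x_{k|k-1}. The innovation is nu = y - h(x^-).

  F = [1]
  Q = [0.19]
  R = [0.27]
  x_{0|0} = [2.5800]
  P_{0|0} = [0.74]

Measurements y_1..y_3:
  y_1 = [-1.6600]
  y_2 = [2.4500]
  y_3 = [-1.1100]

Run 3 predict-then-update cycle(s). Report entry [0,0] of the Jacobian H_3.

H_jac[0,0] = 3.0846

step 1: x^-=[2.5800]  P^-=[0.9300]  H_jac=[5.1600]  S=[25.0318]  K=[0.1917]  nu=[-8.3164]  x^+=[0.9857]  P^+=[0.0100]
step 2: x^-=[0.9857]  P^-=[0.2000]  H_jac=[1.9714]  S=[1.0474]  K=[0.3765]  nu=[1.4784]  x^+=[1.5423]  P^+=[0.0516]
step 3: x^-=[1.5423]  P^-=[0.2416]  H_jac=[3.0846]  S=[2.5685]  K=[0.2901]  nu=[-3.4887]  x^+=[0.5302]  P^+=[0.0254]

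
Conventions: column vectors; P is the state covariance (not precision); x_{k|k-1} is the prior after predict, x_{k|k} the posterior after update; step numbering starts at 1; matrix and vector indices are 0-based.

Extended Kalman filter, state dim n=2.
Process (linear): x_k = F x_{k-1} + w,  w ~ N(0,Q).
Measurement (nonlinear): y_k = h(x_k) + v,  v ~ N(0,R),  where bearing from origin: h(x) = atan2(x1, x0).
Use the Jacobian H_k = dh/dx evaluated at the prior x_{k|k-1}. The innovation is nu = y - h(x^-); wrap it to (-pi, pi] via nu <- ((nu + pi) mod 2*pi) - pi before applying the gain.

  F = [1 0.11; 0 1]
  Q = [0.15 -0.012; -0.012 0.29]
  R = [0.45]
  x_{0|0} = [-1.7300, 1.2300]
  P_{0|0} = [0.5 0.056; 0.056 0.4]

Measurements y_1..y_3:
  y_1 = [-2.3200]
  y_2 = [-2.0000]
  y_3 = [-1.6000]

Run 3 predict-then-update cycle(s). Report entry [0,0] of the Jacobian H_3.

H_jac[0,0] = 0.0544

step 1: x^-=[-1.5947, 1.2300]  P^-=[0.6672 0.0880; 0.0880 0.6900]  H_jac=[-0.3033 -0.3932]  S=[0.6390]  K=[-0.3708; -0.4663]  nu=[1.4786]  x^+=[-2.1429, 0.5405]  P^+=[0.5793 -0.0225; -0.0225 0.5510]
step 2: x^-=[-2.0835, 0.5405]  P^-=[0.7310 0.0261; 0.0261 0.8410]  H_jac=[-0.1167 -0.4497]  S=[0.6328]  K=[-0.1534; -0.6025]  nu=[1.3954]  x^+=[-2.2975, -0.3003]  P^+=[0.7162 -0.0323; -0.0323 0.6113]
step 3: x^-=[-2.3305, -0.3003]  P^-=[0.8664 0.0229; 0.0229 0.9013]  H_jac=[0.0544 -0.4221]  S=[0.6121]  K=[0.0612; -0.6195]  nu=[1.4134]  x^+=[-2.2440, -1.1759]  P^+=[0.8642 0.0461; 0.0461 0.6664]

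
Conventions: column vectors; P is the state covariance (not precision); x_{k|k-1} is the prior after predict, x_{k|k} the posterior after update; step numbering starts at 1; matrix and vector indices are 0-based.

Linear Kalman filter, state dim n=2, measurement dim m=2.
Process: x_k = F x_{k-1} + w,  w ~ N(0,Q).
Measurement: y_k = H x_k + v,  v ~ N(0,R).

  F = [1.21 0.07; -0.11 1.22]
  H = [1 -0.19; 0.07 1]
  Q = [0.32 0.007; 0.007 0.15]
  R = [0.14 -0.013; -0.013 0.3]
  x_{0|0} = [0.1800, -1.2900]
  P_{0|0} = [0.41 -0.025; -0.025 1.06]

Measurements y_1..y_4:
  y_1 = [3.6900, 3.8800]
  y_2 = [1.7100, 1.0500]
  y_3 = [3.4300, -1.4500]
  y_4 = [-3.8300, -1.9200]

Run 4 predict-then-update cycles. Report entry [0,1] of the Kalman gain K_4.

K[0,1] = 0.1199

step 1: x^-=[0.1275, -1.5936]  P^-=[0.9212 0.0062; 0.0062 1.7394]  S=[1.1217 -0.2728; -0.2728 2.0448]  K=[0.8565 0.1489; -0.0849 0.8395]  nu=[3.2597, 5.4647]  x^+=[3.7329, 2.7176]  P^+=[0.1227 0.0249; 0.0249 0.2512]
step 2: x^-=[4.7070, 2.9048]  P^-=[0.5051 0.0487; 0.0487 0.5187]  S=[0.6453 -0.0281; -0.0281 0.8280]  K=[0.7740 0.1278; -0.0498 0.6289]  nu=[-2.4451, -2.1843]  x^+=[2.5354, 1.6529]  P^+=[0.1106 0.0205; 0.0205 0.1879]
step 3: x^-=[3.1835, 1.7377]  P^-=[0.4863 0.0385; 0.0385 0.4255]  S=[0.6271 -0.0218; -0.0218 0.7332]  K=[0.7681 0.1218; -0.0473 0.5825]  nu=[0.5766, -3.4105]  x^+=[3.2111, -0.2763]  P^+=[0.1095 0.0189; 0.0189 0.1740]
step 4: x^-=[3.8661, -0.6903]  P^-=[0.4844 0.0350; 0.0350 0.4053]  S=[0.6258 -0.0216; -0.0216 0.7126]  K=[0.7677 0.1199; -0.0475 0.5708]  nu=[-7.8273, -1.5004]  x^+=[-2.3224, -1.1752]  P^+=[0.1094 0.0183; 0.0183 0.1706]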